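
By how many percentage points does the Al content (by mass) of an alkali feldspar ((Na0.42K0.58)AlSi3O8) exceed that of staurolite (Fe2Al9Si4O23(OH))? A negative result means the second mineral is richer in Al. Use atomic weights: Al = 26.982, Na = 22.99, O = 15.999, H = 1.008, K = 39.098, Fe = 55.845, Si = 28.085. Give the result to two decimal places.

First mineral: 26.982 g Al in 271.562 g formula = 9.94 wt% Al.
Second mineral: 242.838 g Al in 851.852 g formula = 28.51 wt% Al.
9.94% − 28.51% gives a difference of -18.57 percentage points.

-18.57 percentage points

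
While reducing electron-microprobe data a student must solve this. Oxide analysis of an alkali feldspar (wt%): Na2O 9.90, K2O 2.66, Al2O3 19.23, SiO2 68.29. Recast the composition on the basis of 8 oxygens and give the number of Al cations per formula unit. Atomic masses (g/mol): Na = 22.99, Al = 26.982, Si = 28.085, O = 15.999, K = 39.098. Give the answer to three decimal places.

0.997 Al apfu

Na2O (M=61.979): mol = 0.15973; Na = 0.31946, O = 0.15973.
K2O (M=94.195): mol = 0.02824; K = 0.05648, O = 0.02824.
Al2O3 (M=101.961): mol = 0.18860; Al = 0.37720, O = 0.56580.
SiO2 (M=60.083): mol = 1.13659; Si = 1.13659, O = 2.27318.
ΣO = 3.02695; factor = 8/ΣO = 2.64292.
Al apfu = 0.37720 × 2.64292 = 0.997.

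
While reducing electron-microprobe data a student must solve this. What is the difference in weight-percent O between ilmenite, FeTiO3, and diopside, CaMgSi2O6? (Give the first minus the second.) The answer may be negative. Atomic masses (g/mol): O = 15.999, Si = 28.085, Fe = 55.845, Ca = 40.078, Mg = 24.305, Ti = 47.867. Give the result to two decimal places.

-12.69 percentage points

First mineral: 47.997 g O in 151.709 g formula = 31.64 wt% O.
Second mineral: 95.994 g O in 216.547 g formula = 44.33 wt% O.
31.64% − 44.33% gives a difference of -12.69 percentage points.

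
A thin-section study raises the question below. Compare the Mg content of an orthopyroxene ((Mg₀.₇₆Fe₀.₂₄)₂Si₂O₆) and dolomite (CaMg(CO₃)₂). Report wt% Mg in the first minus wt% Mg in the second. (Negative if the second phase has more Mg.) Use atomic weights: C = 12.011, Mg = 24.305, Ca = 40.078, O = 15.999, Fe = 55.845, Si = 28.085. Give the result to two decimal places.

First mineral: 36.944 g Mg in 215.913 g formula = 17.11 wt% Mg.
Second mineral: 24.305 g Mg in 184.399 g formula = 13.18 wt% Mg.
17.11% − 13.18% gives a difference of 3.93 percentage points.

3.93 percentage points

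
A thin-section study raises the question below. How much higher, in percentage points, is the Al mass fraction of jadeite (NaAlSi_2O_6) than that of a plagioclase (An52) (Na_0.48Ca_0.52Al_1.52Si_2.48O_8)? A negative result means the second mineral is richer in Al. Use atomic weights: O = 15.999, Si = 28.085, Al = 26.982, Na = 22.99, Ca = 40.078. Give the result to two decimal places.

M(NaAlSi_2O_6) = 202.136 g/mol, so wt% Al = 26.982/202.136 × 100 = 13.35%.
M(Na_0.48Ca_0.52Al_1.52Si_2.48O_8) = 270.531 g/mol, so wt% Al = 41.013/270.531 × 100 = 15.16%.
13.35 − 15.16 = -1.81 pp.

-1.81 percentage points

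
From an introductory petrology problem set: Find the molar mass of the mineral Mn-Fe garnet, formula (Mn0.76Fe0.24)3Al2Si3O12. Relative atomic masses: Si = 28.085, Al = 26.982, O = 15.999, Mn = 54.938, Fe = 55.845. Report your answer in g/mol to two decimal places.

495.67 g/mol

Mn: 2.28 × 54.938 = 125.2586
Fe: 0.72 × 55.845 = 40.2084
Al: 2 × 26.982 = 53.9640
Si: 3 × 28.085 = 84.2550
O: 12 × 15.999 = 191.9880
Summing the contributions gives the formula mass.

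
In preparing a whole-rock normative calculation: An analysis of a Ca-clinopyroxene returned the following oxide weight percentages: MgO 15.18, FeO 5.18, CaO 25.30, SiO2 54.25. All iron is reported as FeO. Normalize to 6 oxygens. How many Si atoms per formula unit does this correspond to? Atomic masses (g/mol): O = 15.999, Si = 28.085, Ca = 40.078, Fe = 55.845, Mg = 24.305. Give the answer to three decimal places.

2.002 Si apfu

15.18 wt% MgO ÷ 40.304 g/mol = 0.37664 mol, giving 0.37664 Mg and 0.37664 O.
5.18 wt% FeO ÷ 71.844 g/mol = 0.07210 mol, giving 0.07210 Fe and 0.07210 O.
25.30 wt% CaO ÷ 56.077 g/mol = 0.45117 mol, giving 0.45117 Ca and 0.45117 O.
54.25 wt% SiO2 ÷ 60.083 g/mol = 0.90292 mol, giving 0.90292 Si and 1.80584 O.
Oxygen sums to 2.70575; scaling by 6/2.70575 = 2.21750 puts the formula on 6 O.
Si: 0.90292 × 2.21750 = 2.002 atoms per formula unit.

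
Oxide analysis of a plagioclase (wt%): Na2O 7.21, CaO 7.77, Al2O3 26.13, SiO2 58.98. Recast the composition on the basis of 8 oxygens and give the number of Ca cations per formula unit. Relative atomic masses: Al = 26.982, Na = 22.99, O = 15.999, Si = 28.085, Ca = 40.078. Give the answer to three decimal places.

Na2O: 7.21/61.979 = 0.11633 mol → 0.23266 mol Na, 0.11633 mol O.
CaO: 7.77/56.077 = 0.13856 mol → 0.13856 mol Ca, 0.13856 mol O.
Al2O3: 26.13/101.961 = 0.25627 mol → 0.51254 mol Al, 0.76881 mol O.
SiO2: 58.98/60.083 = 0.98164 mol → 0.98164 mol Si, 1.96328 mol O.
Total oxygen = 2.98698 mol. Normalization factor = 8/2.98698 = 2.67829.
Ca per 8 O = 0.13856 × 2.67829 = 0.371.

0.371 Ca apfu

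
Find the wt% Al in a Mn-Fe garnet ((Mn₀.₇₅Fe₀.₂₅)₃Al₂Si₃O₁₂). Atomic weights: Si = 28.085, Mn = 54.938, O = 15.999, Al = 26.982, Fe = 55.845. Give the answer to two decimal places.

Formula mass = 2.25×54.938 + 0.75×55.845 + 2×26.982 + 3×28.085 + 12×15.999 = 495.701 g/mol, of which 53.964 g is Al.
So Al makes up 53.964/495.701 = 0.1089 of the mass, i.e. 10.89%.

10.89 wt%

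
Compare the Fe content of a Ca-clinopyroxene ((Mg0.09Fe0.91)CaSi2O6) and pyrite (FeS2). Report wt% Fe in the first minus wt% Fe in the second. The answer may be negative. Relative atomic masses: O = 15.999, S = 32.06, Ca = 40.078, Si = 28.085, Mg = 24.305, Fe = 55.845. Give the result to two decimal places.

-25.83 percentage points

M((Mg0.09Fe0.91)CaSi2O6) = 245.248 g/mol, so wt% Fe = 50.819/245.248 × 100 = 20.72%.
M(FeS2) = 119.965 g/mol, so wt% Fe = 55.845/119.965 × 100 = 46.55%.
20.72 − 46.55 = -25.83 pp.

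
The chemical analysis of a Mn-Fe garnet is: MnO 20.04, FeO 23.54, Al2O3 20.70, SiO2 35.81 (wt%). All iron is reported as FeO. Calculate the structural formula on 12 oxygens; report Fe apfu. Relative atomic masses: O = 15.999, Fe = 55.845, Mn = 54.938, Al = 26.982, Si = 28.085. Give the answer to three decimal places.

MnO (M=70.937): mol = 0.28250; Mn = 0.28250, O = 0.28250.
FeO (M=71.844): mol = 0.32765; Fe = 0.32765, O = 0.32765.
Al2O3 (M=101.961): mol = 0.20302; Al = 0.40604, O = 0.60906.
SiO2 (M=60.083): mol = 0.59601; Si = 0.59601, O = 1.19202.
ΣO = 2.41123; factor = 12/ΣO = 4.97671.
Fe apfu = 0.32765 × 4.97671 = 1.631.

1.631 Fe apfu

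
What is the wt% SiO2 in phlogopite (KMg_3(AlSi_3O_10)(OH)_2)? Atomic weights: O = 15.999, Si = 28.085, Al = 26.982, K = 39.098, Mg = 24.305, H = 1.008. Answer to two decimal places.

Molar mass of KMg_3(AlSi_3O_10)(OH)_2 = 1×39.098 + 3×24.305 + 1×26.982 + 3×28.085 + 12×15.999 + 2×1.008 = 417.254 g/mol.
Each formula unit contains 3 Si, equivalent to 3/1 = 3.0000 mol SiO2.
M(SiO2) = 1×28.085 + 2×15.999 = 60.083 g/mol.
Mass of SiO2 per formula unit = 3.0000 × 60.083 = 180.249 g.
SiO2 wt% = 180.249 / 417.254 × 100 = 43.20%.

43.20 wt%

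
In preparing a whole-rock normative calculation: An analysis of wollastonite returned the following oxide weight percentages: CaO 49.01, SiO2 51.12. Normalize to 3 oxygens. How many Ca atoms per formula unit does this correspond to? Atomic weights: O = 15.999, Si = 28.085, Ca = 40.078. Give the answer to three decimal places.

1.018 Ca apfu

CaO (M=56.077): mol = 0.87398; Ca = 0.87398, O = 0.87398.
SiO2 (M=60.083): mol = 0.85082; Si = 0.85082, O = 1.70164.
ΣO = 2.57562; factor = 3/ΣO = 1.16477.
Ca apfu = 0.87398 × 1.16477 = 1.018.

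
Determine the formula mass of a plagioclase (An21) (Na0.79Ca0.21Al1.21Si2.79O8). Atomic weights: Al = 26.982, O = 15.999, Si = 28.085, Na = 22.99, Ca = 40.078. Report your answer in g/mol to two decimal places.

265.58 g/mol

The formula mass is the sum 0.79·22.99 + 0.21·40.078 + 1.21·26.982 + 2.79·28.085 + 8·15.999.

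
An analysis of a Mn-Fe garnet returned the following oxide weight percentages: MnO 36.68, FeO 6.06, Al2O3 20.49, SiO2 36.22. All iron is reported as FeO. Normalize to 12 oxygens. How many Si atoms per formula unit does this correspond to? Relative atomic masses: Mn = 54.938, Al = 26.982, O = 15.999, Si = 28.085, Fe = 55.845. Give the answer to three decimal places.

MnO: 36.68/70.937 = 0.51708 mol → 0.51708 mol Mn, 0.51708 mol O.
FeO: 6.06/71.844 = 0.08435 mol → 0.08435 mol Fe, 0.08435 mol O.
Al2O3: 20.49/101.961 = 0.20096 mol → 0.40192 mol Al, 0.60288 mol O.
SiO2: 36.22/60.083 = 0.60283 mol → 0.60283 mol Si, 1.20566 mol O.
Total oxygen = 2.40997 mol. Normalization factor = 12/2.40997 = 4.97932.
Si per 12 O = 0.60283 × 4.97932 = 3.002.

3.002 Si apfu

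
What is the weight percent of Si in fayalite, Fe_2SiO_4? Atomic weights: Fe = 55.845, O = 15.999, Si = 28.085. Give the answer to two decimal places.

13.78 mass %

M(Fe_2SiO_4) = 203.771 g/mol.
Si contributes 1 × 28.085 = 28.085 g per mole.
28.085/203.771 = 0.1378 → 13.78%.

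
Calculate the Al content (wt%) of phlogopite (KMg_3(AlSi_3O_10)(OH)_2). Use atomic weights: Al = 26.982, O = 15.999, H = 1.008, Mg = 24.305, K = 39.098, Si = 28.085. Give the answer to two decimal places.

6.47 wt%

M(KMg_3(AlSi_3O_10)(OH)_2) = 417.254 g/mol.
Al contributes 1 × 26.982 = 26.982 g per mole.
26.982/417.254 = 0.0647 → 6.47%.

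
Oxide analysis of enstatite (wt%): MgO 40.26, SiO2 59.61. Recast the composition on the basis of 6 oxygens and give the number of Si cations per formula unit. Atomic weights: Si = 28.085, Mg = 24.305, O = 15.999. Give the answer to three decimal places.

MgO: 40.26/40.304 = 0.99891 mol → 0.99891 mol Mg, 0.99891 mol O.
SiO2: 59.61/60.083 = 0.99213 mol → 0.99213 mol Si, 1.98426 mol O.
Total oxygen = 2.98317 mol. Normalization factor = 6/2.98317 = 2.01128.
Si per 6 O = 0.99213 × 2.01128 = 1.995.

1.995 Si apfu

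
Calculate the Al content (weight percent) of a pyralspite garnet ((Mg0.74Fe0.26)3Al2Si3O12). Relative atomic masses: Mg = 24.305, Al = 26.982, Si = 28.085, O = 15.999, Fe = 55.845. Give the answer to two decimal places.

12.62 weight percent

Molar mass of (Mg0.74Fe0.26)3Al2Si3O12: 2.22·24.305 + 0.78·55.845 + 2·26.982 + 3·28.085 + 12·15.999 = 427.723 g/mol.
Mass of Al per formula unit: 2 × 26.982 = 53.964 g.
Weight fraction Al = 53.964 / 427.723 = 0.1262.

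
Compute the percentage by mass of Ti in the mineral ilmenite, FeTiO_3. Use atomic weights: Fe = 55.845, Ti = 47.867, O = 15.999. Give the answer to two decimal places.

M(FeTiO_3) = 151.709 g/mol.
Ti contributes 1 × 47.867 = 47.867 g per mole.
47.867/151.709 = 0.3155 → 31.55%.

31.55 weight percent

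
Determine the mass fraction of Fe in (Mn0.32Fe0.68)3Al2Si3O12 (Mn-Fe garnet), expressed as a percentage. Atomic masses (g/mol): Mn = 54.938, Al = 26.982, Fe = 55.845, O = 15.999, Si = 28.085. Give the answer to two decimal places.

Formula mass = 0.96*54.938 + 2.04*55.845 + 2*26.982 + 3*28.085 + 12*15.999 = 496.871 g/mol, of which 113.924 g is Fe.
So Fe makes up 113.924/496.871 = 0.2293 of the mass, i.e. 22.93%.

22.93 mass %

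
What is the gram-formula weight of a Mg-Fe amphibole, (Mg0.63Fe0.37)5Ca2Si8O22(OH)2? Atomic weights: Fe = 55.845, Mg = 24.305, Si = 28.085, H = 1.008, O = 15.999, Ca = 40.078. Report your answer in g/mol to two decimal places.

870.70 g/mol

M = 3.15×24.305 + 1.85×55.845 + 2×40.078 + 8×28.085 + 24×15.999 + 2×1.008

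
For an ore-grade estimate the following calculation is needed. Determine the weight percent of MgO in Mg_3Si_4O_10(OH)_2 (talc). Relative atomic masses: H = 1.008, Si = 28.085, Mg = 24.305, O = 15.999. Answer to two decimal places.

31.88 wt%

Molar mass of Mg_3Si_4O_10(OH)_2 = 3*24.305 + 4*28.085 + 12*15.999 + 2*1.008 = 379.259 g/mol.
Each formula unit contains 3 Mg, equivalent to 3/1 = 3.0000 mol MgO.
M(MgO) = 1×24.305 + 1×15.999 = 40.304 g/mol.
Mass of MgO per formula unit = 3.0000 × 40.304 = 120.912 g.
MgO wt% = 120.912 / 379.259 × 100 = 31.88%.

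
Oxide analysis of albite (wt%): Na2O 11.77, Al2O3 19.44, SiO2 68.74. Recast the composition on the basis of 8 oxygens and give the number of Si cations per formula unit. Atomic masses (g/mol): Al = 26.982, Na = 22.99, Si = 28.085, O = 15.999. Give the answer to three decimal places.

Na2O (M=61.979): mol = 0.18990; Na = 0.37980, O = 0.18990.
Al2O3 (M=101.961): mol = 0.19066; Al = 0.38132, O = 0.57198.
SiO2 (M=60.083): mol = 1.14408; Si = 1.14408, O = 2.28816.
ΣO = 3.05004; factor = 8/ΣO = 2.62292.
Si apfu = 1.14408 × 2.62292 = 3.001.

3.001 Si apfu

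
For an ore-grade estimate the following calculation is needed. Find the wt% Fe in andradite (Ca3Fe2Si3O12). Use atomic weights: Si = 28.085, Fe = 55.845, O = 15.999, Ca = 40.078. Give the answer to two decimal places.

Formula mass = 3×40.078 + 2×55.845 + 3×28.085 + 12×15.999 = 508.167 g/mol, of which 111.690 g is Fe.
So Fe makes up 111.690/508.167 = 0.2198 of the mass, i.e. 21.98%.

21.98 weight percent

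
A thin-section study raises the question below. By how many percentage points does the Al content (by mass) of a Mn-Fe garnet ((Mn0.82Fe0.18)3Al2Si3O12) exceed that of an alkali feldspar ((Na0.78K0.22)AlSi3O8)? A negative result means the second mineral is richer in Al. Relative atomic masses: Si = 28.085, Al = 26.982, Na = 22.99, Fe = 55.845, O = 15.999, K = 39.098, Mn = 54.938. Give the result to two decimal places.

M((Mn0.82Fe0.18)3Al2Si3O12) = 495.511 g/mol, so wt% Al = 53.964/495.511 × 100 = 10.89%.
M((Na0.78K0.22)AlSi3O8) = 265.763 g/mol, so wt% Al = 26.982/265.763 × 100 = 10.15%.
10.89 − 10.15 = 0.74 pp.

0.74 percentage points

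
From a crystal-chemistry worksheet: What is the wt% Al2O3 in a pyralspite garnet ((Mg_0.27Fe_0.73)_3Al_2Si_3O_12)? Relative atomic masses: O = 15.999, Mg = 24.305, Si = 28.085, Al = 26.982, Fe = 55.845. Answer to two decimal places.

Formula mass = 472.195 g/mol.
2 Al → 1.0000 mol Al2O3 per formula unit; M(Al2O3) = 101.961, so Al2O3 mass = 101.961 g.
101.961/472.195 × 100 = 21.59 wt%.

21.59 wt%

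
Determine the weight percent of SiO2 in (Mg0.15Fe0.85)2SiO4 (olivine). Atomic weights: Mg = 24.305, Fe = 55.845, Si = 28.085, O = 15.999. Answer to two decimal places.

Molar mass of (Mg0.15Fe0.85)2SiO4 = 0.30×24.305 + 1.70×55.845 + 1×28.085 + 4×15.999 = 194.309 g/mol.
Each formula unit contains 1 Si, equivalent to 1/1 = 1.0000 mol SiO2.
M(SiO2) = 1×28.085 + 2×15.999 = 60.083 g/mol.
Mass of SiO2 per formula unit = 1.0000 × 60.083 = 60.083 g.
SiO2 wt% = 60.083 / 194.309 × 100 = 30.92%.

30.92 wt%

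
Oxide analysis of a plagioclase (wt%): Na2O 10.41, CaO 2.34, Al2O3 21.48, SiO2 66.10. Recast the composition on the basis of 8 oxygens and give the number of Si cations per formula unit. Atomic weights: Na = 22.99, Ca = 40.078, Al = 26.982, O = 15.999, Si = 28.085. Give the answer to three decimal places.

2.893 Si apfu

10.41 wt% Na2O ÷ 61.979 g/mol = 0.16796 mol, giving 0.33592 Na and 0.16796 O.
2.34 wt% CaO ÷ 56.077 g/mol = 0.04173 mol, giving 0.04173 Ca and 0.04173 O.
21.48 wt% Al2O3 ÷ 101.961 g/mol = 0.21067 mol, giving 0.42134 Al and 0.63201 O.
66.10 wt% SiO2 ÷ 60.083 g/mol = 1.10014 mol, giving 1.10014 Si and 2.20028 O.
Oxygen sums to 3.04198; scaling by 8/3.04198 = 2.62987 puts the formula on 8 O.
Si: 1.10014 × 2.62987 = 2.893 atoms per formula unit.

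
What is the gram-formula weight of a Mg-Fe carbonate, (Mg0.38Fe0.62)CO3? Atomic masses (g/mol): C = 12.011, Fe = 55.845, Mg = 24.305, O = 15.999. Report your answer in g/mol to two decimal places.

Mg: 0.38 × 24.305 = 9.2359
Fe: 0.62 × 55.845 = 34.6239
C: 1 × 12.011 = 12.0110
O: 3 × 15.999 = 47.9970
Summing the contributions gives the formula mass.

103.87 g/mol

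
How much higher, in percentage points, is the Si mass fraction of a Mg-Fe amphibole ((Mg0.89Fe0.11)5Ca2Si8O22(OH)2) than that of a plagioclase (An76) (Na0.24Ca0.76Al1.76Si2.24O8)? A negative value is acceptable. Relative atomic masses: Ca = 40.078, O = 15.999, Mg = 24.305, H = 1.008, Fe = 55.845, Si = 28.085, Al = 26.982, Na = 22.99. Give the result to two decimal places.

4.15 percentage points

Si in (Mg0.89Fe0.11)5Ca2Si8O22(OH)2: molar mass 829.700 g/mol; 8×28.085 = 224.680 g → 27.08 wt%.
Si in Na0.24Ca0.76Al1.76Si2.24O8: molar mass 274.368 g/mol; 2.24×28.085 = 62.910 g → 22.93 wt%.
Difference = 27.08 − 22.93 = 4.15 percentage points.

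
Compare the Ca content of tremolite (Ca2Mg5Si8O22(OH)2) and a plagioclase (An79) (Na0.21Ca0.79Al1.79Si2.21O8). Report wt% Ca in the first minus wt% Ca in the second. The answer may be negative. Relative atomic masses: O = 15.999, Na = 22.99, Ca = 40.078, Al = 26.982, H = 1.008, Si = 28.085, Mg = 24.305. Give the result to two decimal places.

-1.65 percentage points

Ca in Ca2Mg5Si8O22(OH)2: molar mass 812.353 g/mol; 2×40.078 = 80.156 g → 9.87 wt%.
Ca in Na0.21Ca0.79Al1.79Si2.21O8: molar mass 274.847 g/mol; 0.79×40.078 = 31.662 g → 11.52 wt%.
Difference = 9.87 − 11.52 = -1.65 percentage points.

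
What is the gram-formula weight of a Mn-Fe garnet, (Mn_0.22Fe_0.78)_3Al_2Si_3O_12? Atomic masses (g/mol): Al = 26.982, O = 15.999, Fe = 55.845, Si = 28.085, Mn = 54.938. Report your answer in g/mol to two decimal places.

Mn: 0.66 × 54.938 = 36.2591
Fe: 2.34 × 55.845 = 130.6773
Al: 2 × 26.982 = 53.9640
Si: 3 × 28.085 = 84.2550
O: 12 × 15.999 = 191.9880
Summing the contributions gives the formula mass.

497.14 g/mol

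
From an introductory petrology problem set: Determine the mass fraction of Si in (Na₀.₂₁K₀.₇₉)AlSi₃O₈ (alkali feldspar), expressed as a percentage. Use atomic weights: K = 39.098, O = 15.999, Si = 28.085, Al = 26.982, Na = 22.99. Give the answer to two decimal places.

Formula mass = 0.21*22.99 + 0.79*39.098 + 1*26.982 + 3*28.085 + 8*15.999 = 274.944 g/mol, of which 84.255 g is Si.
So Si makes up 84.255/274.944 = 0.3064 of the mass, i.e. 30.64%.

30.64 wt%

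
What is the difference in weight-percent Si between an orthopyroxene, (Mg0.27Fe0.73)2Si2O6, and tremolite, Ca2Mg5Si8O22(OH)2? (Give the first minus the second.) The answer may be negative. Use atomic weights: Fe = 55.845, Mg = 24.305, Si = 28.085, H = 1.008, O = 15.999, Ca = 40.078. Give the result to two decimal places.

-4.90 percentage points

Si in (Mg0.27Fe0.73)2Si2O6: molar mass 246.822 g/mol; 2×28.085 = 56.170 g → 22.76 wt%.
Si in Ca2Mg5Si8O22(OH)2: molar mass 812.353 g/mol; 8×28.085 = 224.680 g → 27.66 wt%.
Difference = 22.76 − 27.66 = -4.90 percentage points.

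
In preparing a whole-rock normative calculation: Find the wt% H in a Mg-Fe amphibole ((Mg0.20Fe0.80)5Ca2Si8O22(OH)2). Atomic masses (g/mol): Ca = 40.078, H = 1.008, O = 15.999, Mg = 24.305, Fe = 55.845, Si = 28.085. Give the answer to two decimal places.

Formula mass = 1·24.305 + 4·55.845 + 2·40.078 + 8·28.085 + 24·15.999 + 2·1.008 = 938.513 g/mol, of which 2.016 g is H.
So H makes up 2.016/938.513 = 0.0021 of the mass, i.e. 0.21%.

0.21 weight percent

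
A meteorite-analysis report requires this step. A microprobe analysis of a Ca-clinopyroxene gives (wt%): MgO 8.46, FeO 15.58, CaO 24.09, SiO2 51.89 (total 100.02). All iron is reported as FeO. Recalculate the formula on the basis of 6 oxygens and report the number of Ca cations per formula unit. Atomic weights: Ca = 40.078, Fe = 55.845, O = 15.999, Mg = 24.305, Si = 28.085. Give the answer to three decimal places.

8.46 wt% MgO ÷ 40.304 g/mol = 0.20990 mol, giving 0.20990 Mg and 0.20990 O.
15.58 wt% FeO ÷ 71.844 g/mol = 0.21686 mol, giving 0.21686 Fe and 0.21686 O.
24.09 wt% CaO ÷ 56.077 g/mol = 0.42959 mol, giving 0.42959 Ca and 0.42959 O.
51.89 wt% SiO2 ÷ 60.083 g/mol = 0.86364 mol, giving 0.86364 Si and 1.72728 O.
Oxygen sums to 2.58363; scaling by 6/2.58363 = 2.32231 puts the formula on 6 O.
Ca: 0.42959 × 2.32231 = 0.998 atoms per formula unit.

0.998 Ca apfu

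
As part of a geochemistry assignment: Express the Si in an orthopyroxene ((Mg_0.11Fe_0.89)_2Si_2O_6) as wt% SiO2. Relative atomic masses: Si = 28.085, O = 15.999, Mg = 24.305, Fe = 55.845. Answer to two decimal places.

46.77 wt%

M((Mg_0.11Fe_0.89)_2Si_2O_6) = 256.915 g/mol; M(SiO2) = 60.083 g/mol.
Moles SiO2 per formula unit = 2 Si ÷ 1 = 2.0000.
SiO2 fraction = (2.0000 × 60.083) / 256.915 = 120.166/256.915 = 0.4677.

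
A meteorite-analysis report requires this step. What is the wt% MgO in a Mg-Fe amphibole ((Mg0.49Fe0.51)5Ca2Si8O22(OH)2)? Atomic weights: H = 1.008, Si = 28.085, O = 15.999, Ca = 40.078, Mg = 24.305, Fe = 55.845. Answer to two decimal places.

11.06 wt%

Molar mass of (Mg0.49Fe0.51)5Ca2Si8O22(OH)2 = 2.45*24.305 + 2.55*55.845 + 2*40.078 + 8*28.085 + 24*15.999 + 2*1.008 = 892.780 g/mol.
Each formula unit contains 2.45 Mg, equivalent to 2.45/1 = 2.4500 mol MgO.
M(MgO) = 1×24.305 + 1×15.999 = 40.304 g/mol.
Mass of MgO per formula unit = 2.4500 × 40.304 = 98.745 g.
MgO wt% = 98.745 / 892.780 × 100 = 11.06%.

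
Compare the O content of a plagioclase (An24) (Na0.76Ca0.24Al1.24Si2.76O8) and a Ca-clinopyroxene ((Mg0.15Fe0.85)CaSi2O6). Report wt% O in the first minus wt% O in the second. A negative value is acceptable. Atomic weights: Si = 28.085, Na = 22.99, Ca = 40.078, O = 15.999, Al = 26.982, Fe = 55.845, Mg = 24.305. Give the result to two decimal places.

O in Na0.76Ca0.24Al1.24Si2.76O8: molar mass 266.055 g/mol; 8×15.999 = 127.992 g → 48.11 wt%.
O in (Mg0.15Fe0.85)CaSi2O6: molar mass 243.356 g/mol; 6×15.999 = 95.994 g → 39.45 wt%.
Difference = 48.11 − 39.45 = 8.66 percentage points.

8.66 percentage points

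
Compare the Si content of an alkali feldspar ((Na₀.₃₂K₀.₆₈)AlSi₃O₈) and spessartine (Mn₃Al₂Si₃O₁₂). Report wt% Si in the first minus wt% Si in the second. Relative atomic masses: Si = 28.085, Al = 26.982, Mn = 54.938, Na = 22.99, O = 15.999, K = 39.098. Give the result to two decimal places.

13.82 percentage points

M((Na₀.₃₂K₀.₆₈)AlSi₃O₈) = 273.172 g/mol, so wt% Si = 84.255/273.172 × 100 = 30.84%.
M(Mn₃Al₂Si₃O₁₂) = 495.021 g/mol, so wt% Si = 84.255/495.021 × 100 = 17.02%.
30.84 − 17.02 = 13.82 pp.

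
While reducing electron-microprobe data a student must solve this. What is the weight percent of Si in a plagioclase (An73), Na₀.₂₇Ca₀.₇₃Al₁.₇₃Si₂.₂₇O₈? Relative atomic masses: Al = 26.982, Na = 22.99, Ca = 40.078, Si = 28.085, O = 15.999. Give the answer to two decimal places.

M(Na₀.₂₇Ca₀.₇₃Al₁.₇₃Si₂.₂₇O₈) = 273.888 g/mol.
Si contributes 2.27 × 28.085 = 63.753 g per mole.
63.753/273.888 = 0.2328 → 23.28%.

23.28 wt%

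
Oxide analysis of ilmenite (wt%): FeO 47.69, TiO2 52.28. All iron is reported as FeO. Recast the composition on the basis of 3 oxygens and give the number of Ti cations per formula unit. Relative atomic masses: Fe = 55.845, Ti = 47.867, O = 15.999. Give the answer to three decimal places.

0.995 Ti apfu

47.69 wt% FeO ÷ 71.844 g/mol = 0.66380 mol, giving 0.66380 Fe and 0.66380 O.
52.28 wt% TiO2 ÷ 79.865 g/mol = 0.65460 mol, giving 0.65460 Ti and 1.30920 O.
Oxygen sums to 1.97300; scaling by 3/1.97300 = 1.52053 puts the formula on 3 O.
Ti: 0.65460 × 1.52053 = 0.995 atoms per formula unit.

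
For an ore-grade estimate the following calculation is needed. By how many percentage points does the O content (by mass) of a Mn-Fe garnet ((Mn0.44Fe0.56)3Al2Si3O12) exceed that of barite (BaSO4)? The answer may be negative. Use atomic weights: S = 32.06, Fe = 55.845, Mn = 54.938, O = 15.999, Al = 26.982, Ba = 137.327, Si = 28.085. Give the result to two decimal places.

O in (Mn0.44Fe0.56)3Al2Si3O12: molar mass 496.545 g/mol; 12×15.999 = 191.988 g → 38.66 wt%.
O in BaSO4: molar mass 233.383 g/mol; 4×15.999 = 63.996 g → 27.42 wt%.
Difference = 38.66 − 27.42 = 11.24 percentage points.

11.24 percentage points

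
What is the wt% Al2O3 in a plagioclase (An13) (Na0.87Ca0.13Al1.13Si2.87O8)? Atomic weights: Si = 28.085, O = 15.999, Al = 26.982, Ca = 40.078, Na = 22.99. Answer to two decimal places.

21.80 wt%

Molar mass of Na0.87Ca0.13Al1.13Si2.87O8 = 0.87×22.99 + 0.13×40.078 + 1.13×26.982 + 2.87×28.085 + 8×15.999 = 264.297 g/mol.
Each formula unit contains 1.13 Al, equivalent to 1.13/2 = 0.5650 mol Al2O3.
M(Al2O3) = 2×26.982 + 3×15.999 = 101.961 g/mol.
Mass of Al2O3 per formula unit = 0.5650 × 101.961 = 57.608 g.
Al2O3 wt% = 57.608 / 264.297 × 100 = 21.80%.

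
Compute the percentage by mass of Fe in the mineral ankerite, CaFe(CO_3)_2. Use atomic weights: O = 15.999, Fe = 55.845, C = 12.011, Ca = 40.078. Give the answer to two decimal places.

Molar mass of CaFe(CO_3)_2: 1*40.078 + 1*55.845 + 2*12.011 + 6*15.999 = 215.939 g/mol.
Mass of Fe per formula unit: 1 × 55.845 = 55.845 g.
Weight fraction Fe = 55.845 / 215.939 = 0.2586.

25.86 mass %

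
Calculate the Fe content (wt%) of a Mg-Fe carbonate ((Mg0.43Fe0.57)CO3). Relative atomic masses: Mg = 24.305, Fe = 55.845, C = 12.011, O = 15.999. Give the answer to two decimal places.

31.12 wt%

Molar mass of (Mg0.43Fe0.57)CO3: 0.43×24.305 + 0.57×55.845 + 1×12.011 + 3×15.999 = 102.291 g/mol.
Mass of Fe per formula unit: 0.57 × 55.845 = 31.832 g.
Weight fraction Fe = 31.832 / 102.291 = 0.3112.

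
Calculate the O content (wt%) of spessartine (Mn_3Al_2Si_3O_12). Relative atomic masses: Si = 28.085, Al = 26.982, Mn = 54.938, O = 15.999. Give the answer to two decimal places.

38.78 wt%

Formula mass = 3×54.938 + 2×26.982 + 3×28.085 + 12×15.999 = 495.021 g/mol, of which 191.988 g is O.
So O makes up 191.988/495.021 = 0.3878 of the mass, i.e. 38.78%.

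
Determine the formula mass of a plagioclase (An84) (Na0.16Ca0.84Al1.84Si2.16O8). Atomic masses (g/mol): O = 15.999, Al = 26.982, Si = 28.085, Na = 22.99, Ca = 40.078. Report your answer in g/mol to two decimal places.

275.65 g/mol

M = 0.16(22.99) + 0.84(40.078) + 1.84(26.982) + 2.16(28.085) + 8(15.999)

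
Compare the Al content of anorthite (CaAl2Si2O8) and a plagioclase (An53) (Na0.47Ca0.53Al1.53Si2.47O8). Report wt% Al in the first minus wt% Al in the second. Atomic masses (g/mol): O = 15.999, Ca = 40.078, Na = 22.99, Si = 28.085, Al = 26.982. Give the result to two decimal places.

4.15 percentage points

First mineral: 53.964 g Al in 278.204 g formula = 19.40 wt% Al.
Second mineral: 41.282 g Al in 270.691 g formula = 15.25 wt% Al.
19.40% − 15.25% gives a difference of 4.15 percentage points.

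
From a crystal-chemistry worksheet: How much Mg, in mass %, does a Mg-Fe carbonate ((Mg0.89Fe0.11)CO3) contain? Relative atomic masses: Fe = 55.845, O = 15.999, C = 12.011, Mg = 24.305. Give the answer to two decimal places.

24.64 mass %

Molar mass of (Mg0.89Fe0.11)CO3: 0.89·24.305 + 0.11·55.845 + 1·12.011 + 3·15.999 = 87.782 g/mol.
Mass of Mg per formula unit: 0.89 × 24.305 = 21.631 g.
Weight fraction Mg = 21.631 / 87.782 = 0.2464.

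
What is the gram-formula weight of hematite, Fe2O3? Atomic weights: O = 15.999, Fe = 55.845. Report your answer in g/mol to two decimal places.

M = 2·55.845 + 3·15.999

159.69 g/mol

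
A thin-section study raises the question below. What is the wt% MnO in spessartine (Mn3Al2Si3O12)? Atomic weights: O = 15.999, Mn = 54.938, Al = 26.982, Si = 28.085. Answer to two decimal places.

M(Mn3Al2Si3O12) = 495.021 g/mol; M(MnO) = 70.937 g/mol.
Moles MnO per formula unit = 3 Mn ÷ 1 = 3.0000.
MnO fraction = (3.0000 × 70.937) / 495.021 = 212.811/495.021 = 0.4299.

42.99 wt%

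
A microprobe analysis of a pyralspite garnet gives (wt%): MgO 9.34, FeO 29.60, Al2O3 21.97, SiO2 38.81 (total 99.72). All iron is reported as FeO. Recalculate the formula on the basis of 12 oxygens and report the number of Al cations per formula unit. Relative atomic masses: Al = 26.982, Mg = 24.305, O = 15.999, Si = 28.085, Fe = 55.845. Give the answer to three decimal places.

MgO: 9.34/40.304 = 0.23174 mol → 0.23174 mol Mg, 0.23174 mol O.
FeO: 29.60/71.844 = 0.41200 mol → 0.41200 mol Fe, 0.41200 mol O.
Al2O3: 21.97/101.961 = 0.21547 mol → 0.43094 mol Al, 0.64641 mol O.
SiO2: 38.81/60.083 = 0.64594 mol → 0.64594 mol Si, 1.29188 mol O.
Total oxygen = 2.58203 mol. Normalization factor = 12/2.58203 = 4.64751.
Al per 12 O = 0.43094 × 4.64751 = 2.003.

2.003 Al apfu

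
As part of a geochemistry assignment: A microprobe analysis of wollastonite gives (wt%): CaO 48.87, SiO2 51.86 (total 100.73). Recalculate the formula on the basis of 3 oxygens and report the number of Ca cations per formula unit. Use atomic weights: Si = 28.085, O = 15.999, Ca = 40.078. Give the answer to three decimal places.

1.006 Ca apfu

CaO (M=56.077): mol = 0.87148; Ca = 0.87148, O = 0.87148.
SiO2 (M=60.083): mol = 0.86314; Si = 0.86314, O = 1.72628.
ΣO = 2.59776; factor = 3/ΣO = 1.15484.
Ca apfu = 0.87148 × 1.15484 = 1.006.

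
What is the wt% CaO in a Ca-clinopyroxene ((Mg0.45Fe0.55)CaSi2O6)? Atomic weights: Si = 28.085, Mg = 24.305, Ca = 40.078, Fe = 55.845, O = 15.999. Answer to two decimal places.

23.98 wt%

Molar mass of (Mg0.45Fe0.55)CaSi2O6 = 0.45*24.305 + 0.55*55.845 + 1*40.078 + 2*28.085 + 6*15.999 = 233.894 g/mol.
Each formula unit contains 1 Ca, equivalent to 1/1 = 1.0000 mol CaO.
M(CaO) = 1×40.078 + 1×15.999 = 56.077 g/mol.
Mass of CaO per formula unit = 1.0000 × 56.077 = 56.077 g.
CaO wt% = 56.077 / 233.894 × 100 = 23.98%.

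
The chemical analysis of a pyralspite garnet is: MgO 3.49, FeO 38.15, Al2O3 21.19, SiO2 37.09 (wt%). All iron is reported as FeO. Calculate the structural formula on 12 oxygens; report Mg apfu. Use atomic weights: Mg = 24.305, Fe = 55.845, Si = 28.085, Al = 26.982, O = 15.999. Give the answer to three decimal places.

MgO (M=40.304): mol = 0.08659; Mg = 0.08659, O = 0.08659.
FeO (M=71.844): mol = 0.53101; Fe = 0.53101, O = 0.53101.
Al2O3 (M=101.961): mol = 0.20782; Al = 0.41564, O = 0.62346.
SiO2 (M=60.083): mol = 0.61731; Si = 0.61731, O = 1.23462.
ΣO = 2.47568; factor = 12/ΣO = 4.84715.
Mg apfu = 0.08659 × 4.84715 = 0.420.

0.420 Mg apfu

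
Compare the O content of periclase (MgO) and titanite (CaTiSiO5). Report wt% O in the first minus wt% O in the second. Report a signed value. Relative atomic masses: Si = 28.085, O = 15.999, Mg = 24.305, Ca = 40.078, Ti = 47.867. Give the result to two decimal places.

-1.11 percentage points

O in MgO: molar mass 40.304 g/mol; 1×15.999 = 15.999 g → 39.70 wt%.
O in CaTiSiO5: molar mass 196.025 g/mol; 5×15.999 = 79.995 g → 40.81 wt%.
Difference = 39.70 − 40.81 = -1.11 percentage points.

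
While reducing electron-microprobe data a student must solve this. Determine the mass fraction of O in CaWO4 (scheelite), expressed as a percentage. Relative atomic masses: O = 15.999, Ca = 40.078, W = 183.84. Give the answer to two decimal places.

Molar mass of CaWO4: 1×40.078 + 1×183.84 + 4×15.999 = 287.914 g/mol.
Mass of O per formula unit: 4 × 15.999 = 63.996 g.
Weight fraction O = 63.996 / 287.914 = 0.2223.

22.23 weight percent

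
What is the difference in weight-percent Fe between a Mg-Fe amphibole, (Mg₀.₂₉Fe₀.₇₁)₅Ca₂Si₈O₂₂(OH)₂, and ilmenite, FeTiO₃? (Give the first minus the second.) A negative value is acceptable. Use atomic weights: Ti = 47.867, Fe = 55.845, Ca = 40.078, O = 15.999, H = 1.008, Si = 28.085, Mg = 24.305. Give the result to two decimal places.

-15.36 percentage points

M((Mg₀.₂₉Fe₀.₇₁)₅Ca₂Si₈O₂₂(OH)₂) = 924.320 g/mol, so wt% Fe = 198.250/924.320 × 100 = 21.45%.
M(FeTiO₃) = 151.709 g/mol, so wt% Fe = 55.845/151.709 × 100 = 36.81%.
21.45 − 36.81 = -15.36 pp.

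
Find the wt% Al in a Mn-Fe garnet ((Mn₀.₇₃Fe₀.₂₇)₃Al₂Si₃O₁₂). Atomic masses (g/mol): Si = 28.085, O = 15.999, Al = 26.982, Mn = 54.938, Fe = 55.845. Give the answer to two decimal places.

10.89 wt%

Molar mass of (Mn₀.₇₃Fe₀.₂₇)₃Al₂Si₃O₁₂: 2.19·54.938 + 0.81·55.845 + 2·26.982 + 3·28.085 + 12·15.999 = 495.756 g/mol.
Mass of Al per formula unit: 2 × 26.982 = 53.964 g.
Weight fraction Al = 53.964 / 495.756 = 0.1089.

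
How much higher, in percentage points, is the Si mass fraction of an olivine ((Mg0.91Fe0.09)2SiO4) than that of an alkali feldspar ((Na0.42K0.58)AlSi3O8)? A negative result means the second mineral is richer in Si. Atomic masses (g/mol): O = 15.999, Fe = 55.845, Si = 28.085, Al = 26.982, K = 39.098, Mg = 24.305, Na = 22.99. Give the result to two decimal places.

-11.84 percentage points

Si in (Mg0.91Fe0.09)2SiO4: molar mass 146.368 g/mol; 1×28.085 = 28.085 g → 19.19 wt%.
Si in (Na0.42K0.58)AlSi3O8: molar mass 271.562 g/mol; 3×28.085 = 84.255 g → 31.03 wt%.
Difference = 19.19 − 31.03 = -11.84 percentage points.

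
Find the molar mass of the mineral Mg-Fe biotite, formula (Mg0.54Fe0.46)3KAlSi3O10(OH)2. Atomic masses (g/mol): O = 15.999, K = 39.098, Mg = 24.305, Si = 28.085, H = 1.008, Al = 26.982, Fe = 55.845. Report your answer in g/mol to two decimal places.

Mg: 1.62 × 24.305 = 39.3741
Fe: 1.38 × 55.845 = 77.0661
K: 1 × 39.098 = 39.0980
Al: 1 × 26.982 = 26.9820
Si: 3 × 28.085 = 84.2550
O: 12 × 15.999 = 191.9880
H: 2 × 1.008 = 2.0160
Summing the contributions gives the formula mass.

460.78 g/mol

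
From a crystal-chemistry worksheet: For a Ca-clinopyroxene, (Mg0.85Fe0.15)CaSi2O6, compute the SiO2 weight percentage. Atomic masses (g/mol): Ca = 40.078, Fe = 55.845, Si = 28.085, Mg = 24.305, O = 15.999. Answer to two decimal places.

54.31 wt%

M((Mg0.85Fe0.15)CaSi2O6) = 221.278 g/mol; M(SiO2) = 60.083 g/mol.
Moles SiO2 per formula unit = 2 Si ÷ 1 = 2.0000.
SiO2 fraction = (2.0000 × 60.083) / 221.278 = 120.166/221.278 = 0.5431.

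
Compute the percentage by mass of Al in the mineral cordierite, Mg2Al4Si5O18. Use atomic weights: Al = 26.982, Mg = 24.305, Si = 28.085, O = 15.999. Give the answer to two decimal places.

Molar mass of Mg2Al4Si5O18: 2·24.305 + 4·26.982 + 5·28.085 + 18·15.999 = 584.945 g/mol.
Mass of Al per formula unit: 4 × 26.982 = 107.928 g.
Weight fraction Al = 107.928 / 584.945 = 0.1845.

18.45 weight percent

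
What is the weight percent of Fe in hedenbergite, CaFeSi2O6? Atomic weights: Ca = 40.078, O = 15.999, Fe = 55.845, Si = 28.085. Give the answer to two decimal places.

M(CaFeSi2O6) = 248.087 g/mol.
Fe contributes 1 × 55.845 = 55.845 g per mole.
55.845/248.087 = 0.2251 → 22.51%.

22.51 wt%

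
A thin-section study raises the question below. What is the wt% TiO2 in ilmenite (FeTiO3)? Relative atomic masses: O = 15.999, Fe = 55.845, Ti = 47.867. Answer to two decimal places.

M(FeTiO3) = 151.709 g/mol; M(TiO2) = 79.865 g/mol.
Moles TiO2 per formula unit = 1 Ti ÷ 1 = 1.0000.
TiO2 fraction = (1.0000 × 79.865) / 151.709 = 79.865/151.709 = 0.5264.

52.64 wt%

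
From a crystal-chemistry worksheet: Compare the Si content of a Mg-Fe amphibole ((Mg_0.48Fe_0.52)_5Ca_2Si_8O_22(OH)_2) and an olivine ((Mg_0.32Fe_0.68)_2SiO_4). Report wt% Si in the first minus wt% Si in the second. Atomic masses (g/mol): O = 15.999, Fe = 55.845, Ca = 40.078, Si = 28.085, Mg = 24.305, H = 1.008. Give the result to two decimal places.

9.82 percentage points

Si in (Mg_0.48Fe_0.52)_5Ca_2Si_8O_22(OH)_2: molar mass 894.357 g/mol; 8×28.085 = 224.680 g → 25.12 wt%.
Si in (Mg_0.32Fe_0.68)_2SiO_4: molar mass 183.585 g/mol; 1×28.085 = 28.085 g → 15.30 wt%.
Difference = 25.12 − 15.30 = 9.82 percentage points.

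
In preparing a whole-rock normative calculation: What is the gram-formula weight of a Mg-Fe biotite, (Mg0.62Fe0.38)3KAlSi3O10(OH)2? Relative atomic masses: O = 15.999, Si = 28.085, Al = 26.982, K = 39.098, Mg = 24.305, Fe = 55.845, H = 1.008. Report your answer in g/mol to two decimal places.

453.21 g/mol

M = 1.86*24.305 + 1.14*55.845 + 1*39.098 + 1*26.982 + 3*28.085 + 12*15.999 + 2*1.008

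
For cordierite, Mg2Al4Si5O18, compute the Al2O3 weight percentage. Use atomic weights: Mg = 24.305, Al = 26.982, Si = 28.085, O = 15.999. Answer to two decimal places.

34.86 wt%

M(Mg2Al4Si5O18) = 584.945 g/mol; M(Al2O3) = 101.961 g/mol.
Moles Al2O3 per formula unit = 4 Al ÷ 2 = 2.0000.
Al2O3 fraction = (2.0000 × 101.961) / 584.945 = 203.922/584.945 = 0.3486.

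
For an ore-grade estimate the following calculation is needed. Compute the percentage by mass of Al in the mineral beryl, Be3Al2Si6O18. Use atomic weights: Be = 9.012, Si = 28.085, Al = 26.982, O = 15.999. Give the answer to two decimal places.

Formula mass = 3*9.012 + 2*26.982 + 6*28.085 + 18*15.999 = 537.492 g/mol, of which 53.964 g is Al.
So Al makes up 53.964/537.492 = 0.1004 of the mass, i.e. 10.04%.

10.04 mass %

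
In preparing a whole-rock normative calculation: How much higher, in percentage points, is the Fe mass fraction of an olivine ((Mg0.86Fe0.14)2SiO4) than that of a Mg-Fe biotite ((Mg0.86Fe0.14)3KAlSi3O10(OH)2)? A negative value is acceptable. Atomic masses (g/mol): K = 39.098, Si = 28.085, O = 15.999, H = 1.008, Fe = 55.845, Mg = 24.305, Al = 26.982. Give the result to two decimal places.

5.01 percentage points

First mineral: 15.637 g Fe in 149.522 g formula = 10.46 wt% Fe.
Second mineral: 23.455 g Fe in 430.501 g formula = 5.45 wt% Fe.
10.46% − 5.45% gives a difference of 5.01 percentage points.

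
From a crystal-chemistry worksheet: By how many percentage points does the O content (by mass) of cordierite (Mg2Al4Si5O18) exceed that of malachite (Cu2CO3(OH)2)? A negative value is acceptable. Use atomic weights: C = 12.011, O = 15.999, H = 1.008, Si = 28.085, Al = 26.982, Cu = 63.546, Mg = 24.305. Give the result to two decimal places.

13.05 percentage points

M(Mg2Al4Si5O18) = 584.945 g/mol, so wt% O = 287.982/584.945 × 100 = 49.23%.
M(Cu2CO3(OH)2) = 221.114 g/mol, so wt% O = 79.995/221.114 × 100 = 36.18%.
49.23 − 36.18 = 13.05 pp.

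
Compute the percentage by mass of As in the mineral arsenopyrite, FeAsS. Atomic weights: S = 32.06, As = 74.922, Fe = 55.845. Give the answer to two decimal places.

46.01 weight percent

Formula mass = 1*55.845 + 1*74.922 + 1*32.06 = 162.827 g/mol, of which 74.922 g is As.
So As makes up 74.922/162.827 = 0.4601 of the mass, i.e. 46.01%.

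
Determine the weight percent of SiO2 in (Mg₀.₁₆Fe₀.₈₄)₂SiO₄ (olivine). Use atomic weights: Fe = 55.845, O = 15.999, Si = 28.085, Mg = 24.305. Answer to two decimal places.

Formula mass = 193.678 g/mol.
1 Si → 1.0000 mol SiO2 per formula unit; M(SiO2) = 60.083, so SiO2 mass = 60.083 g.
60.083/193.678 × 100 = 31.02 wt%.

31.02 wt%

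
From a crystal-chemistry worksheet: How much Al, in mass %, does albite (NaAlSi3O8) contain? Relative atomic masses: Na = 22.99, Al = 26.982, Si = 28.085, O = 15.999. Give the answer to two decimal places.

Molar mass of NaAlSi3O8: 1×22.99 + 1×26.982 + 3×28.085 + 8×15.999 = 262.219 g/mol.
Mass of Al per formula unit: 1 × 26.982 = 26.982 g.
Weight fraction Al = 26.982 / 262.219 = 0.1029.

10.29 mass %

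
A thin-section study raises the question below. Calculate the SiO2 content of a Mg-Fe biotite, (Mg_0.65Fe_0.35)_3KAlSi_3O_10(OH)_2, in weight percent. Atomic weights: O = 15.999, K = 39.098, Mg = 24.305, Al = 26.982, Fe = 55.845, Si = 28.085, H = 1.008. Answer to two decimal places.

40.02 wt%

M((Mg_0.65Fe_0.35)_3KAlSi_3O_10(OH)_2) = 450.371 g/mol; M(SiO2) = 60.083 g/mol.
Moles SiO2 per formula unit = 3 Si ÷ 1 = 3.0000.
SiO2 fraction = (3.0000 × 60.083) / 450.371 = 180.249/450.371 = 0.4002.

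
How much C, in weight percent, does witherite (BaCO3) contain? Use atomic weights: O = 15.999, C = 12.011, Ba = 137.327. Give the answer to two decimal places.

6.09 weight percent

Formula mass = 1·137.327 + 1·12.011 + 3·15.999 = 197.335 g/mol, of which 12.011 g is C.
So C makes up 12.011/197.335 = 0.0609 of the mass, i.e. 6.09%.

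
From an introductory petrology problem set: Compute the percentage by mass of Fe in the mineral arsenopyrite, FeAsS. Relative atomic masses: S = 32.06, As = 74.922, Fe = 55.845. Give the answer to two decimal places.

M(FeAsS) = 162.827 g/mol.
Fe contributes 1 × 55.845 = 55.845 g per mole.
55.845/162.827 = 0.3430 → 34.30%.

34.30 mass %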